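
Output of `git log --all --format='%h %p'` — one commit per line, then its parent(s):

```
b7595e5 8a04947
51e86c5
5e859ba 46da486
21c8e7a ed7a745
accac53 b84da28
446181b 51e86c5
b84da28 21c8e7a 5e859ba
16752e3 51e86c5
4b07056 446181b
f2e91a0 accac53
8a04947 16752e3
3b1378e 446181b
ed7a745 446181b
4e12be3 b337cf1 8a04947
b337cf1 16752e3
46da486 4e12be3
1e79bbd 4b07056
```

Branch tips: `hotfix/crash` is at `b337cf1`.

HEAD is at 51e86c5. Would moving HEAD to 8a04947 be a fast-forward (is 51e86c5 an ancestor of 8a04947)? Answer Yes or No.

A fast-forward from 51e86c5 to 8a04947 is possible iff 51e86c5 is an ancestor of 8a04947.
Ancestors of 8a04947: {16752e3, 51e86c5, 8a04947}.
51e86c5 is among them, so fast-forward is possible.

Yes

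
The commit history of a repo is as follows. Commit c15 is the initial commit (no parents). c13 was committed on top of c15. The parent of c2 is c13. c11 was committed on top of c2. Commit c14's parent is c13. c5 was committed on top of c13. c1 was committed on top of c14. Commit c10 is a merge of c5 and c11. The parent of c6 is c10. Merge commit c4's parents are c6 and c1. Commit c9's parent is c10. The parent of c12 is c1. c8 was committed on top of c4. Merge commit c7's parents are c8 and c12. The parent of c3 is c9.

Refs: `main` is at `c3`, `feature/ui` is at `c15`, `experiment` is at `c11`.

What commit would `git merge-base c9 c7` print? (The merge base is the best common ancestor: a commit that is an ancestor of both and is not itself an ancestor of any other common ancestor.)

Ancestors of c9: {c10, c11, c13, c15, c2, c5, c9}.
Ancestors of c7: {c1, c10, c11, c12, c13, c14, c15, c2, c4, c5, c6, c7, c8}.
Common ancestors: {c10, c11, c13, c15, c2, c5}.
Among these, c10 is not an ancestor of any other common ancestor — it is the merge base.

c10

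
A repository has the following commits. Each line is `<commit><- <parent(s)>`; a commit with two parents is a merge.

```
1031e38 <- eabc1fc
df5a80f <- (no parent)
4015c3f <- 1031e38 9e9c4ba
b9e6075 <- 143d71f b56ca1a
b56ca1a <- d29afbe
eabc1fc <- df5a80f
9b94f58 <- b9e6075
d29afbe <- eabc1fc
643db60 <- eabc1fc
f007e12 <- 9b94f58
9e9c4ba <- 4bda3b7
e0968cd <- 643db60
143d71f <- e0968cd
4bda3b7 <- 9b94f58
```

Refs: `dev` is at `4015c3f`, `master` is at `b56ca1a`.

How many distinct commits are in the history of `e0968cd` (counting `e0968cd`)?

Walking parent pointers from e0968cd: reachable set = {643db60, df5a80f, e0968cd, eabc1fc}.
That is 4 commits.

4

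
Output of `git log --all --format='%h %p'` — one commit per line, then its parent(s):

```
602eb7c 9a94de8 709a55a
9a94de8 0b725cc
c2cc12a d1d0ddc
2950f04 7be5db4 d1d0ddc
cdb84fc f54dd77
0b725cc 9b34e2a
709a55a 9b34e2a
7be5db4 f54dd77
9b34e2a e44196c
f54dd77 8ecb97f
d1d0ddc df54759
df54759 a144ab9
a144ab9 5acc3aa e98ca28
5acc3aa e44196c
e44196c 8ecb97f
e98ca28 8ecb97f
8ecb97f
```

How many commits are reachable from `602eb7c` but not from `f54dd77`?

6

Reachable from 602eb7c: {0b725cc, 602eb7c, 709a55a, 8ecb97f, 9a94de8, 9b34e2a, e44196c}.
Reachable from f54dd77: {8ecb97f, f54dd77}.
In 602eb7c's history but not f54dd77's: {0b725cc, 602eb7c, 709a55a, 9a94de8, 9b34e2a, e44196c} — 6 commits.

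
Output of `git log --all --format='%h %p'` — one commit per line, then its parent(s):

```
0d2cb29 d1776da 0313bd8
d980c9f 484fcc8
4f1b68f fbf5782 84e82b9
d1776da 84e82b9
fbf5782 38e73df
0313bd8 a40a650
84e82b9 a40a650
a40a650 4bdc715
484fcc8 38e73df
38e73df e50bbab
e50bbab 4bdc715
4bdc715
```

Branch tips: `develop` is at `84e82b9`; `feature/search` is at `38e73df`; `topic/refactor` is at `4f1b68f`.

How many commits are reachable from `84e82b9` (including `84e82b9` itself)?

Walking parent pointers from 84e82b9: reachable set = {4bdc715, 84e82b9, a40a650}.
That is 3 commits.

3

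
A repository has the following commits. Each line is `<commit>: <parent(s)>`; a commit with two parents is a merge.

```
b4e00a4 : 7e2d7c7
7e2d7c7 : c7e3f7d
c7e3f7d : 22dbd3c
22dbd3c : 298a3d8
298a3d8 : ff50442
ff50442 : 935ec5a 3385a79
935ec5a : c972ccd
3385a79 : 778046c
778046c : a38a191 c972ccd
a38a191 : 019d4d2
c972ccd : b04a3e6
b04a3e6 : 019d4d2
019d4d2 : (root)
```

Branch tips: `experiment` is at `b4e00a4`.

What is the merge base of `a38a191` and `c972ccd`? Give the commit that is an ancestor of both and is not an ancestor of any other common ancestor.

019d4d2

Ancestors of a38a191: {019d4d2, a38a191}.
Ancestors of c972ccd: {019d4d2, b04a3e6, c972ccd}.
Common ancestors: {019d4d2}.
The only common ancestor is 019d4d2, so it is the merge base.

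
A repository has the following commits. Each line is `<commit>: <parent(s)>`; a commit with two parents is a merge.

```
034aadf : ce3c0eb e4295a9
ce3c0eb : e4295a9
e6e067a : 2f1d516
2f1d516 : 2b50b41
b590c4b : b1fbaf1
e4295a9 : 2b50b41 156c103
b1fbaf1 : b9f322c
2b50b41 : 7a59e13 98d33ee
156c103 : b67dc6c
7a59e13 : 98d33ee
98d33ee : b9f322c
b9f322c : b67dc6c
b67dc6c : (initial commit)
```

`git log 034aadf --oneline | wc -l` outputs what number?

9

Walking parent pointers from 034aadf: reachable set = {034aadf, 156c103, 2b50b41, 7a59e13, 98d33ee, b67dc6c, b9f322c, ce3c0eb, e4295a9}.
That is 9 commits.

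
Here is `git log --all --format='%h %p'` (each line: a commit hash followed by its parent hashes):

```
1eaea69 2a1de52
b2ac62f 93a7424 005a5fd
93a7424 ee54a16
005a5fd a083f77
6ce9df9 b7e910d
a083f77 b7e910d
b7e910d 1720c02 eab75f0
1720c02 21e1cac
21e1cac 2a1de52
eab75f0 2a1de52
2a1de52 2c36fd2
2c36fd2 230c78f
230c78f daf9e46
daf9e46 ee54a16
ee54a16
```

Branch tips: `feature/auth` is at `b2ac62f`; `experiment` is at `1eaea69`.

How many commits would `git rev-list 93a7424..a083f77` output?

Reachable from a083f77: {1720c02, 21e1cac, 230c78f, 2a1de52, 2c36fd2, a083f77, b7e910d, daf9e46, eab75f0, ee54a16}.
Reachable from 93a7424: {93a7424, ee54a16}.
In a083f77's history but not 93a7424's: {1720c02, 21e1cac, 230c78f, 2a1de52, 2c36fd2, a083f77, b7e910d, daf9e46, eab75f0} — 9 commits.

9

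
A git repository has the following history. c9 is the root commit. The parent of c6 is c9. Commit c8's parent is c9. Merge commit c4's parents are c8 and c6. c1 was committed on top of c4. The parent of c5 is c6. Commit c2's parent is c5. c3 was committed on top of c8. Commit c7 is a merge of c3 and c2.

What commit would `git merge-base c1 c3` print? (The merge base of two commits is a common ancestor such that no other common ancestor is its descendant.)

c8

Ancestors of c1: {c1, c4, c6, c8, c9}.
Ancestors of c3: {c3, c8, c9}.
Common ancestors: {c8, c9}.
Among these, c8 is not an ancestor of any other common ancestor — it is the merge base.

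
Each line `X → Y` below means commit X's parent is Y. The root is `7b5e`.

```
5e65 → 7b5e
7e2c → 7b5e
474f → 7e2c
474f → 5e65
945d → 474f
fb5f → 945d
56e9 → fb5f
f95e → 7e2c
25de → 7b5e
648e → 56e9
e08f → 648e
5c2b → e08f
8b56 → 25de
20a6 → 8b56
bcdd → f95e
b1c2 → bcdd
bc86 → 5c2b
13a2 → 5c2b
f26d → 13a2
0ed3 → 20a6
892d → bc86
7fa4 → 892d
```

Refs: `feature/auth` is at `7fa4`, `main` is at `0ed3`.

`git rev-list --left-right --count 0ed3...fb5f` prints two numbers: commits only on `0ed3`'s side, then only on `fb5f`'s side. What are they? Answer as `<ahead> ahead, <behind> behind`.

Reachable from 0ed3: {0ed3, 20a6, 25de, 7b5e, 8b56}.
Reachable from fb5f: {474f, 5e65, 7b5e, 7e2c, 945d, fb5f}.
Only in 0ed3's history (ahead): {0ed3, 20a6, 25de, 8b56} — 4.
Only in fb5f's history (behind): {474f, 5e65, 7e2c, 945d, fb5f} — 5.

4 ahead, 5 behind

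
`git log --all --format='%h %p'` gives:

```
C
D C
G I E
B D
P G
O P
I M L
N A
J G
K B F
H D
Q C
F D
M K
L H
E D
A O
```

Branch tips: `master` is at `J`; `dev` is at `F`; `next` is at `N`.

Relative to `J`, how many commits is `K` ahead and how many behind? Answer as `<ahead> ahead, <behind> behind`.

0 ahead, 7 behind

Reachable from K: {B, C, D, F, K}.
Reachable from J: {B, C, D, E, F, G, H, I, J, K, L, M}.
Only in K's history (ahead): {} — 0.
Only in J's history (behind): {E, G, H, I, J, L, M} — 7.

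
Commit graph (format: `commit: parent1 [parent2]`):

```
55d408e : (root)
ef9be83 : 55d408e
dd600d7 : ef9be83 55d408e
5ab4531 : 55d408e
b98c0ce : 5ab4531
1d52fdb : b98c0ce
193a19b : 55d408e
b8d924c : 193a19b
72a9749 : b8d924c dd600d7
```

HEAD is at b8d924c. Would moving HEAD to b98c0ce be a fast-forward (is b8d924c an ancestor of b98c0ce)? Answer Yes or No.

No

A fast-forward from b8d924c to b98c0ce is possible iff b8d924c is an ancestor of b98c0ce.
Ancestors of b98c0ce: {55d408e, 5ab4531, b98c0ce}.
b8d924c is not among them, so fast-forward is not possible.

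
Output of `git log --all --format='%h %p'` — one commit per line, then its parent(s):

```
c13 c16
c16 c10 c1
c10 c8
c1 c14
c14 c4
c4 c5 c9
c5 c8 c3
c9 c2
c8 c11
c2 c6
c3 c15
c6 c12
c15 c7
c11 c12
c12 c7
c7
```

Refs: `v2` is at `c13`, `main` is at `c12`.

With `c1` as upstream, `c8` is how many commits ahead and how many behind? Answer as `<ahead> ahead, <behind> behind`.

Reachable from c8: {c11, c12, c7, c8}.
Reachable from c1: {c1, c11, c12, c14, c15, c2, c3, c4, c5, c6, c7, c8, c9}.
Only in c8's history (ahead): {} — 0.
Only in c1's history (behind): {c1, c14, c15, c2, c3, c4, c5, c6, c9} — 9.

0 ahead, 9 behind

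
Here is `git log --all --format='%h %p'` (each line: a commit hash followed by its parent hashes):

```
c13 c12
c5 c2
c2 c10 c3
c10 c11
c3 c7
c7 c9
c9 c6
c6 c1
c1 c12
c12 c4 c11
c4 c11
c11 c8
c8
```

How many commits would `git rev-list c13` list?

Walking parent pointers from c13: reachable set = {c11, c12, c13, c4, c8}.
That is 5 commits.

5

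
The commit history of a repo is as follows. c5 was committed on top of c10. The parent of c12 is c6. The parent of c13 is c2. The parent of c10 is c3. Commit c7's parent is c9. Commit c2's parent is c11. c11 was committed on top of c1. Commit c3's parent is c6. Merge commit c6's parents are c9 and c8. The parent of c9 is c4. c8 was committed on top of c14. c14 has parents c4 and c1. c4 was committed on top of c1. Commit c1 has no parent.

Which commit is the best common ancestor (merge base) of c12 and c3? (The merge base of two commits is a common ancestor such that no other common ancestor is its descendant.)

Ancestors of c12: {c1, c12, c14, c4, c6, c8, c9}.
Ancestors of c3: {c1, c14, c3, c4, c6, c8, c9}.
Common ancestors: {c1, c14, c4, c6, c8, c9}.
Among these, c6 is not an ancestor of any other common ancestor — it is the merge base.

c6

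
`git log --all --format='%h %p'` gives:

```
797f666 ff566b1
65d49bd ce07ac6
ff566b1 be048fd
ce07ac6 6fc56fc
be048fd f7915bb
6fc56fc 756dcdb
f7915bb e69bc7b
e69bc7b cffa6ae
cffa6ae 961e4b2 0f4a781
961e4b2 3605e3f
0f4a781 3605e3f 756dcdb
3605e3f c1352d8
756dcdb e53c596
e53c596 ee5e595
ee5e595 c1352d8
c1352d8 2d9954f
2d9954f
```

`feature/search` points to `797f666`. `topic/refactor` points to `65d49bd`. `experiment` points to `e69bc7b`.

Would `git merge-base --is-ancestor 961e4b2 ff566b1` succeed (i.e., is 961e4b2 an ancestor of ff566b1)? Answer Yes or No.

Yes

Ancestors of ff566b1 (commits reachable by following parents): {0f4a781, 2d9954f, 3605e3f, 756dcdb, 961e4b2, be048fd, c1352d8, cffa6ae, e53c596, e69bc7b, ee5e595, f7915bb, ff566b1}.
961e4b2 is in that set, so it is an ancestor of ff566b1.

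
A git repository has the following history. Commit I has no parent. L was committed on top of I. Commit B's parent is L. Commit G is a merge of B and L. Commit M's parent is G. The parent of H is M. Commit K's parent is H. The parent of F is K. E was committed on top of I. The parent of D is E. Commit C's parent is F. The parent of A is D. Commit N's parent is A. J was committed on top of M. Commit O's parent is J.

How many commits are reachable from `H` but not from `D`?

5

Reachable from H: {B, G, H, I, L, M}.
Reachable from D: {D, E, I}.
In H's history but not D's: {B, G, H, L, M} — 5 commits.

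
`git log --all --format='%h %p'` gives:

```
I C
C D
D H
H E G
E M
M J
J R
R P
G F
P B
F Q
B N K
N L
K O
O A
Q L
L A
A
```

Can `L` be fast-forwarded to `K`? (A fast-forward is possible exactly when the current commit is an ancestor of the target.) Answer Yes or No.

A fast-forward from L to K is possible iff L is an ancestor of K.
Ancestors of K: {A, K, O}.
L is not among them, so fast-forward is not possible.

No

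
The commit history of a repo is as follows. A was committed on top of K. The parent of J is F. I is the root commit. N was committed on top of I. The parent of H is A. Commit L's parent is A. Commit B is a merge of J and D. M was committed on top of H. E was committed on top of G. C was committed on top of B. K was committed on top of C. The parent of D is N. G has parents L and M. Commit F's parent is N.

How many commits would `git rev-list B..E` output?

8

Reachable from E: {A, B, C, D, E, F, G, H, I, J, K, L, M, N}.
Reachable from B: {B, D, F, I, J, N}.
In E's history but not B's: {A, C, E, G, H, K, L, M} — 8 commits.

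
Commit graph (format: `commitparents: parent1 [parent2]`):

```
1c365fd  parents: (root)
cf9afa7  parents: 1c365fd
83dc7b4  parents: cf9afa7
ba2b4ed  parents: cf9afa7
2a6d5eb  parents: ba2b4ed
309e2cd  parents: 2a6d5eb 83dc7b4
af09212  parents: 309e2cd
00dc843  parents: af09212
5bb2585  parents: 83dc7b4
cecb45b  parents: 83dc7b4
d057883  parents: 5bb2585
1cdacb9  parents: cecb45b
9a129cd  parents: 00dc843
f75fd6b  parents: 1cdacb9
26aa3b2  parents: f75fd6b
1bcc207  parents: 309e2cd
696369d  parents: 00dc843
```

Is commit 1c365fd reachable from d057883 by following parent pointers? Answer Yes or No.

Ancestors of d057883 (commits reachable by following parents): {1c365fd, 5bb2585, 83dc7b4, cf9afa7, d057883}.
1c365fd is in that set, so it is an ancestor of d057883.

Yes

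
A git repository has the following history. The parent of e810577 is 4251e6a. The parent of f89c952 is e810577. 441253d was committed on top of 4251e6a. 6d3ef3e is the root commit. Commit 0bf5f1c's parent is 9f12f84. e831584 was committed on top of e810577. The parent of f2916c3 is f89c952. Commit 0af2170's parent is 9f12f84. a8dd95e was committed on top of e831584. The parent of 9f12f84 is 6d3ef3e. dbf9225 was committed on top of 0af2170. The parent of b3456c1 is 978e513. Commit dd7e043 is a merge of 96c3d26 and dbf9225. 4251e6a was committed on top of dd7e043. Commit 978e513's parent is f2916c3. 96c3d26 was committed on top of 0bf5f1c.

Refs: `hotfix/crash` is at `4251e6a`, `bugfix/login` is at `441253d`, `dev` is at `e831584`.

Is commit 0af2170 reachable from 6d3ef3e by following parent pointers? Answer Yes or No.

No

Ancestors of 6d3ef3e: {6d3ef3e}.
0af2170 is not in that set, so it is not an ancestor of 6d3ef3e.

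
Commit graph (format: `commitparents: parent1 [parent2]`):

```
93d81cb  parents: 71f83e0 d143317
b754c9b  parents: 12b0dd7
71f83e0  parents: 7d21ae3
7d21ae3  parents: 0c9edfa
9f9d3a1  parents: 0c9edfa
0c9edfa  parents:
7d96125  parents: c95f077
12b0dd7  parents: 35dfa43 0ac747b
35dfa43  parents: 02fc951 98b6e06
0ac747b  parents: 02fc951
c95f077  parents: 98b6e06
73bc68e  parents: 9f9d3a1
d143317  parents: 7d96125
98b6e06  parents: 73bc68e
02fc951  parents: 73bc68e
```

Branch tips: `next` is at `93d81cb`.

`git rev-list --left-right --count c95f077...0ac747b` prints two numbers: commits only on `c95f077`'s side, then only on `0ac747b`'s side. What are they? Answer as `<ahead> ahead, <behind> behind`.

2 ahead, 2 behind

Reachable from c95f077: {0c9edfa, 73bc68e, 98b6e06, 9f9d3a1, c95f077}.
Reachable from 0ac747b: {02fc951, 0ac747b, 0c9edfa, 73bc68e, 9f9d3a1}.
Only in c95f077's history (ahead): {98b6e06, c95f077} — 2.
Only in 0ac747b's history (behind): {02fc951, 0ac747b} — 2.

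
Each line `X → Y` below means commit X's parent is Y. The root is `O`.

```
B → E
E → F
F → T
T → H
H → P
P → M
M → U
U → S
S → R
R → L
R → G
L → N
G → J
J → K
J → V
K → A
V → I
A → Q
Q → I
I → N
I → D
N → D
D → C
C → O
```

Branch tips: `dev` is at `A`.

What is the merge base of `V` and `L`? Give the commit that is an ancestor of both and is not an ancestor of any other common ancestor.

N

Ancestors of V: {C, D, I, N, O, V}.
Ancestors of L: {C, D, L, N, O}.
Common ancestors: {C, D, N, O}.
Among these, N is not an ancestor of any other common ancestor — it is the merge base.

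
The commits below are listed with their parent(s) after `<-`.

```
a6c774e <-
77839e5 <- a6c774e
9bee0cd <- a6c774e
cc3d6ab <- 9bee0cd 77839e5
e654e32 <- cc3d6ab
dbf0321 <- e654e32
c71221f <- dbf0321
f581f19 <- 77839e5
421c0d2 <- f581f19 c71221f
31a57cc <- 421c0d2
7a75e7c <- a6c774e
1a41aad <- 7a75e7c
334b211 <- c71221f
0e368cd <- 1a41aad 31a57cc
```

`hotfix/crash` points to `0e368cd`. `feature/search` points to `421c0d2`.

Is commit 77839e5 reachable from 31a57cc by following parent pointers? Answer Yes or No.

Yes

Ancestors of 31a57cc (commits reachable by following parents): {31a57cc, 421c0d2, 77839e5, 9bee0cd, a6c774e, c71221f, cc3d6ab, dbf0321, e654e32, f581f19}.
77839e5 is in that set, so it is an ancestor of 31a57cc.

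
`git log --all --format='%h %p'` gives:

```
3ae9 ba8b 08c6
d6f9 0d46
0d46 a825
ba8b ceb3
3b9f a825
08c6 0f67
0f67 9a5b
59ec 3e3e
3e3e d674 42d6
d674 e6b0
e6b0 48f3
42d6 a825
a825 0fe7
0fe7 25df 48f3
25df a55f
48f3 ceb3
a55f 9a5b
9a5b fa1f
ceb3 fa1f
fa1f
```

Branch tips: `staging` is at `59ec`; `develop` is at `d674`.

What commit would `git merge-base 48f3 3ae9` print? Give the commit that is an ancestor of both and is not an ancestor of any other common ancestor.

ceb3

Ancestors of 48f3: {48f3, ceb3, fa1f}.
Ancestors of 3ae9: {08c6, 0f67, 3ae9, 9a5b, ba8b, ceb3, fa1f}.
Common ancestors: {ceb3, fa1f}.
Among these, ceb3 is not an ancestor of any other common ancestor — it is the merge base.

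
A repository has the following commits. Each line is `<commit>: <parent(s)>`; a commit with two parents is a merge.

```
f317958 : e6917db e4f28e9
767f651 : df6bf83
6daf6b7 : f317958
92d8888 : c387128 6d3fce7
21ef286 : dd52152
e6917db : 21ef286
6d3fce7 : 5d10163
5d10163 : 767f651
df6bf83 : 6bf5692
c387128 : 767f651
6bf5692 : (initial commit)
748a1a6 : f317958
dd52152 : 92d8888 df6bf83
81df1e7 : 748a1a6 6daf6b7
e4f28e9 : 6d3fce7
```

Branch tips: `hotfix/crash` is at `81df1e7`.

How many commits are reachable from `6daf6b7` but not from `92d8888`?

Reachable from 6daf6b7: {21ef286, 5d10163, 6bf5692, 6d3fce7, 6daf6b7, 767f651, 92d8888, c387128, dd52152, df6bf83, e4f28e9, e6917db, f317958}.
Reachable from 92d8888: {5d10163, 6bf5692, 6d3fce7, 767f651, 92d8888, c387128, df6bf83}.
In 6daf6b7's history but not 92d8888's: {21ef286, 6daf6b7, dd52152, e4f28e9, e6917db, f317958} — 6 commits.

6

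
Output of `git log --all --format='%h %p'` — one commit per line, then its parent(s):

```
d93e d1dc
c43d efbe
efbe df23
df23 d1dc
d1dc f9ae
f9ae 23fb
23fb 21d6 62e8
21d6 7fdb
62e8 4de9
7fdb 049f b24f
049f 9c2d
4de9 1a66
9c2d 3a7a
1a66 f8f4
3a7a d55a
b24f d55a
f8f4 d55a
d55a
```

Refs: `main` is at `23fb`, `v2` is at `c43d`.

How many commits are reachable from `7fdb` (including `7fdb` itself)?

6

Walking parent pointers from 7fdb: reachable set = {049f, 3a7a, 7fdb, 9c2d, b24f, d55a}.
That is 6 commits.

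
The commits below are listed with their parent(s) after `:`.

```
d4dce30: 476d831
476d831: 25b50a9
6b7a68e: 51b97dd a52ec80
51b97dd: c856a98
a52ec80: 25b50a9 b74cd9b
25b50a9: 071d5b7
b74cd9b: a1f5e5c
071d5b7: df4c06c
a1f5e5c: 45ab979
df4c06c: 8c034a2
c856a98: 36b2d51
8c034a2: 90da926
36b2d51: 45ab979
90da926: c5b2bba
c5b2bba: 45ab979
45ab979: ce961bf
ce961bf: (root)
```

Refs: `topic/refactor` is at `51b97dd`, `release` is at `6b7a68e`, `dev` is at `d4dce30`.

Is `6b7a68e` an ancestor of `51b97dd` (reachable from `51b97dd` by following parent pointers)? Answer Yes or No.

No

Ancestors of 51b97dd: {36b2d51, 45ab979, 51b97dd, c856a98, ce961bf}.
6b7a68e is not in that set, so it is not an ancestor of 51b97dd.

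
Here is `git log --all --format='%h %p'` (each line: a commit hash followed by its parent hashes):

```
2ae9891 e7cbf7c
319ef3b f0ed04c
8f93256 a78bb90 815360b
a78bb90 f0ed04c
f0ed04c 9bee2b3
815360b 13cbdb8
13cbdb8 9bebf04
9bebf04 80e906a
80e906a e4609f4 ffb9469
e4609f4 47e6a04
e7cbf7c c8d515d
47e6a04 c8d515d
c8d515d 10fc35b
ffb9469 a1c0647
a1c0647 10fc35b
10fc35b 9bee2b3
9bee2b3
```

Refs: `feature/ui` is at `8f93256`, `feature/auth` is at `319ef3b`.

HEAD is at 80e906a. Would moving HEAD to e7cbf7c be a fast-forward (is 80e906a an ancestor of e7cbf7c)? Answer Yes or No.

A fast-forward from 80e906a to e7cbf7c is possible iff 80e906a is an ancestor of e7cbf7c.
Ancestors of e7cbf7c: {10fc35b, 9bee2b3, c8d515d, e7cbf7c}.
80e906a is not among them, so fast-forward is not possible.

No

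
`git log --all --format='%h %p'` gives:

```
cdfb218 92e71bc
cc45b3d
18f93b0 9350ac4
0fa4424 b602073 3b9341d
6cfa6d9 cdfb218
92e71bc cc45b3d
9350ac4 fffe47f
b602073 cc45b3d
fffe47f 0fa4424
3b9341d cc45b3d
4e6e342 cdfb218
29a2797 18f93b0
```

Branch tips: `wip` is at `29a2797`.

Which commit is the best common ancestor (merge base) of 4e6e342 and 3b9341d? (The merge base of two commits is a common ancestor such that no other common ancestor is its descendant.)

Ancestors of 4e6e342: {4e6e342, 92e71bc, cc45b3d, cdfb218}.
Ancestors of 3b9341d: {3b9341d, cc45b3d}.
Common ancestors: {cc45b3d}.
The only common ancestor is cc45b3d, so it is the merge base.

cc45b3d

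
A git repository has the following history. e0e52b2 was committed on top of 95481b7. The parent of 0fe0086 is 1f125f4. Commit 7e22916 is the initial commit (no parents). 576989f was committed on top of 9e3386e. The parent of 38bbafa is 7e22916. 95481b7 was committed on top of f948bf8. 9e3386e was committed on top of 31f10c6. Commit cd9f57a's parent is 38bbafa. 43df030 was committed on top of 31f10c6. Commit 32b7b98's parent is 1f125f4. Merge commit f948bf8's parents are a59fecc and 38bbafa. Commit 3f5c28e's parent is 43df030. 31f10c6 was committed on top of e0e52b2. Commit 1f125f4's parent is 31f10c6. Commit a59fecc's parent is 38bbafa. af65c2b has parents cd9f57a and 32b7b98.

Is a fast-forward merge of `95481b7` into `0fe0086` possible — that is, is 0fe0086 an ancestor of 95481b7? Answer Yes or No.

No

A fast-forward from 0fe0086 to 95481b7 is possible iff 0fe0086 is an ancestor of 95481b7.
Ancestors of 95481b7: {38bbafa, 7e22916, 95481b7, a59fecc, f948bf8}.
0fe0086 is not among them, so fast-forward is not possible.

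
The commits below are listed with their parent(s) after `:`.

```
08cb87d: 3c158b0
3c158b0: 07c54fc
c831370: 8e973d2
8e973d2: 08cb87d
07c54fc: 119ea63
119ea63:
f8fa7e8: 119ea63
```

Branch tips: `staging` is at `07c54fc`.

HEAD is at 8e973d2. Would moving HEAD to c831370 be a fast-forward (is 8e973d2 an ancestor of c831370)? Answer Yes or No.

Yes

A fast-forward from 8e973d2 to c831370 is possible iff 8e973d2 is an ancestor of c831370.
Ancestors of c831370: {07c54fc, 08cb87d, 119ea63, 3c158b0, 8e973d2, c831370}.
8e973d2 is among them, so fast-forward is possible.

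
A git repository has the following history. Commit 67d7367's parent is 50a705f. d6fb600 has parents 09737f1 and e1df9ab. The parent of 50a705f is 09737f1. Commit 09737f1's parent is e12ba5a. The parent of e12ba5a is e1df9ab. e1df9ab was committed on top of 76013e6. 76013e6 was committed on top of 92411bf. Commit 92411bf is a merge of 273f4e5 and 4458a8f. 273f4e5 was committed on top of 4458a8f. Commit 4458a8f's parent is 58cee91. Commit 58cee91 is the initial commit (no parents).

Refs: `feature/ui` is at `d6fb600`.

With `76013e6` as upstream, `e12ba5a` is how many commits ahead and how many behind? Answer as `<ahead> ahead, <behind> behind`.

Reachable from e12ba5a: {273f4e5, 4458a8f, 58cee91, 76013e6, 92411bf, e12ba5a, e1df9ab}.
Reachable from 76013e6: {273f4e5, 4458a8f, 58cee91, 76013e6, 92411bf}.
Only in e12ba5a's history (ahead): {e12ba5a, e1df9ab} — 2.
Only in 76013e6's history (behind): {} — 0.

2 ahead, 0 behind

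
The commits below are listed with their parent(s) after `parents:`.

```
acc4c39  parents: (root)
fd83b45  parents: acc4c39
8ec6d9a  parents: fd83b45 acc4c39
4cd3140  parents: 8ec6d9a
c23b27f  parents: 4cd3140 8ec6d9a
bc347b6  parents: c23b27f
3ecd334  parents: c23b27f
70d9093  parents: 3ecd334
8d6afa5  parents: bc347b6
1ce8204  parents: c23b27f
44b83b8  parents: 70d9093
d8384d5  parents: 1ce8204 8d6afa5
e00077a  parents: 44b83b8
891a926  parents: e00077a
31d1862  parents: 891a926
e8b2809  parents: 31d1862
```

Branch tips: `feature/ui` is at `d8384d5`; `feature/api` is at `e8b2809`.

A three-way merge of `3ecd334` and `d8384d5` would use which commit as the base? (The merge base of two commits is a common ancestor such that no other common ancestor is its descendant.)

c23b27f

Ancestors of 3ecd334: {3ecd334, 4cd3140, 8ec6d9a, acc4c39, c23b27f, fd83b45}.
Ancestors of d8384d5: {1ce8204, 4cd3140, 8d6afa5, 8ec6d9a, acc4c39, bc347b6, c23b27f, d8384d5, fd83b45}.
Common ancestors: {4cd3140, 8ec6d9a, acc4c39, c23b27f, fd83b45}.
Among these, c23b27f is not an ancestor of any other common ancestor — it is the merge base.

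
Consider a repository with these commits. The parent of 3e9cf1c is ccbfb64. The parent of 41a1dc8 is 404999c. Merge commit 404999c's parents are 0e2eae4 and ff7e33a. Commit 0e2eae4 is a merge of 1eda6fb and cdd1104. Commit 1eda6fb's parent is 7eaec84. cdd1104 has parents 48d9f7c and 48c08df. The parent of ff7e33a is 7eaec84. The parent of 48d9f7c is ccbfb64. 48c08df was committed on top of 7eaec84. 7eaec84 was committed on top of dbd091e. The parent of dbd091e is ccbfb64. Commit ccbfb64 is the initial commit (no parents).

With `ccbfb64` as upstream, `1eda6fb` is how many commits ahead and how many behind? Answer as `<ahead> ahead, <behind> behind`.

Reachable from 1eda6fb: {1eda6fb, 7eaec84, ccbfb64, dbd091e}.
Reachable from ccbfb64: {ccbfb64}.
Only in 1eda6fb's history (ahead): {1eda6fb, 7eaec84, dbd091e} — 3.
Only in ccbfb64's history (behind): {} — 0.

3 ahead, 0 behind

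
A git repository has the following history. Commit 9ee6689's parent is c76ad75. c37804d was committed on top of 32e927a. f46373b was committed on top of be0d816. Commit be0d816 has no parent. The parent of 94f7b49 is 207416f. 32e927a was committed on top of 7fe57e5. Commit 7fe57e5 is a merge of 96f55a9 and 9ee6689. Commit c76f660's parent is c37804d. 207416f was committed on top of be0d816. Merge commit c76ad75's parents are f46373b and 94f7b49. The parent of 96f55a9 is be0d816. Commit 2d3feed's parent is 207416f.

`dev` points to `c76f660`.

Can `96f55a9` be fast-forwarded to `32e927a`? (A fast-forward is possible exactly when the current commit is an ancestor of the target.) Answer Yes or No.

Yes

A fast-forward from 96f55a9 to 32e927a is possible iff 96f55a9 is an ancestor of 32e927a.
Ancestors of 32e927a: {207416f, 32e927a, 7fe57e5, 94f7b49, 96f55a9, 9ee6689, be0d816, c76ad75, f46373b}.
96f55a9 is among them, so fast-forward is possible.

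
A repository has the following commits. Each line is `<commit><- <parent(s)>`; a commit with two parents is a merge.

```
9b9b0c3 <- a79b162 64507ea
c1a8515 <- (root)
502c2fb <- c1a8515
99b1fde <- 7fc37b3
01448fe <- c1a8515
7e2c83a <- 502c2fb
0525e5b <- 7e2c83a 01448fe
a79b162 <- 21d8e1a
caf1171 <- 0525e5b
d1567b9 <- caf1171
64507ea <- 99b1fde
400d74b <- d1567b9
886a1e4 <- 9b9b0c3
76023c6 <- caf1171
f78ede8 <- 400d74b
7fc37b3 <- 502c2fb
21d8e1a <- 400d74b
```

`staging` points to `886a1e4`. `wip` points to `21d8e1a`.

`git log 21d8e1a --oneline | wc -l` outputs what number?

Walking parent pointers from 21d8e1a: reachable set = {01448fe, 0525e5b, 21d8e1a, 400d74b, 502c2fb, 7e2c83a, c1a8515, caf1171, d1567b9}.
That is 9 commits.

9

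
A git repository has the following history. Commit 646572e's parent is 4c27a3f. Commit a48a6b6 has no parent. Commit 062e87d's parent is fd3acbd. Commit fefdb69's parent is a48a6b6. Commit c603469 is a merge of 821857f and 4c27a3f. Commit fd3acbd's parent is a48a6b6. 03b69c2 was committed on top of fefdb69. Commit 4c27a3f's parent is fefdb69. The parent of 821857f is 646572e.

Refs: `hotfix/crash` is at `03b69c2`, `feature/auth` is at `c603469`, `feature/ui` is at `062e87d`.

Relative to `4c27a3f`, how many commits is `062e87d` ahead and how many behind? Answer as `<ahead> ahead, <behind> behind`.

2 ahead, 2 behind

Reachable from 062e87d: {062e87d, a48a6b6, fd3acbd}.
Reachable from 4c27a3f: {4c27a3f, a48a6b6, fefdb69}.
Only in 062e87d's history (ahead): {062e87d, fd3acbd} — 2.
Only in 4c27a3f's history (behind): {4c27a3f, fefdb69} — 2.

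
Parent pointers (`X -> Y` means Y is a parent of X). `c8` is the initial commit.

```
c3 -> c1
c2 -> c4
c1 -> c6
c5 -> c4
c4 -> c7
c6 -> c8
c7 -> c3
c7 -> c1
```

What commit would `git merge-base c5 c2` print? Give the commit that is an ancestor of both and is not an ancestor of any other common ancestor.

c4

Ancestors of c5: {c1, c3, c4, c5, c6, c7, c8}.
Ancestors of c2: {c1, c2, c3, c4, c6, c7, c8}.
Common ancestors: {c1, c3, c4, c6, c7, c8}.
Among these, c4 is not an ancestor of any other common ancestor — it is the merge base.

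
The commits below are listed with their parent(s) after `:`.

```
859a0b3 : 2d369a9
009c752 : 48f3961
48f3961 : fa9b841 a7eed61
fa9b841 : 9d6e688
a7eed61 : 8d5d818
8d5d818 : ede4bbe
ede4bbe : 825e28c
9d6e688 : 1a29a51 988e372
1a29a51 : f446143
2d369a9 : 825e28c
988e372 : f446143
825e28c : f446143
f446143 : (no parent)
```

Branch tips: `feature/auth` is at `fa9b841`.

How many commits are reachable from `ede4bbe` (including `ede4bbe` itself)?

Walking parent pointers from ede4bbe: reachable set = {825e28c, ede4bbe, f446143}.
That is 3 commits.

3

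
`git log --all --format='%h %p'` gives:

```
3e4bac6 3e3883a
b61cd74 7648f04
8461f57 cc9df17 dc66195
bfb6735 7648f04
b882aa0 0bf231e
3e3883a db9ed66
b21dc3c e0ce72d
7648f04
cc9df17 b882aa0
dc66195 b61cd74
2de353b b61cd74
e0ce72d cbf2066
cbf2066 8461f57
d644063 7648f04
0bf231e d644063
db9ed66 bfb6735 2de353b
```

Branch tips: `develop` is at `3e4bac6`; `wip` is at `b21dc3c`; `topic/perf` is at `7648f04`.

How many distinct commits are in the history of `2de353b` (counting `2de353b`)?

Walking parent pointers from 2de353b: reachable set = {2de353b, 7648f04, b61cd74}.
That is 3 commits.

3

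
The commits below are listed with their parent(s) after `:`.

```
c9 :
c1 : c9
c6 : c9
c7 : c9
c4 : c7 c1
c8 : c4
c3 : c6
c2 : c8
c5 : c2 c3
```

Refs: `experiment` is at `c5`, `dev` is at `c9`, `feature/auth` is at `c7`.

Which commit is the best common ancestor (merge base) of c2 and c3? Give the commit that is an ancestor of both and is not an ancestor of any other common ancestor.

c9

Ancestors of c2: {c1, c2, c4, c7, c8, c9}.
Ancestors of c3: {c3, c6, c9}.
Common ancestors: {c9}.
The only common ancestor is c9, so it is the merge base.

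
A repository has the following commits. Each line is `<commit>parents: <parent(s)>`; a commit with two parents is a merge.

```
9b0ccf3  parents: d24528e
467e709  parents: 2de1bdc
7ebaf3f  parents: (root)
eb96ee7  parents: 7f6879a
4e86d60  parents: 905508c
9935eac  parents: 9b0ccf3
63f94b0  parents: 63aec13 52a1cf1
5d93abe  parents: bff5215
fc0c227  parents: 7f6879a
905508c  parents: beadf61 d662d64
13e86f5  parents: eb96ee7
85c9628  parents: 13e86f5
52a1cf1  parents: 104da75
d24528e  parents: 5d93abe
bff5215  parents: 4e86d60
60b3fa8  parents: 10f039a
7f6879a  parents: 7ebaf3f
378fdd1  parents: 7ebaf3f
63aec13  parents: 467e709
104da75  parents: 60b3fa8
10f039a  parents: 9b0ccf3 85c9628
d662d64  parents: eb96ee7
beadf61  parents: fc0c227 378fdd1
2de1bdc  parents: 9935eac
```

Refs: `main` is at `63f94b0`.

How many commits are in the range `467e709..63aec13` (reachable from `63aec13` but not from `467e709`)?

Reachable from 63aec13: {2de1bdc, 378fdd1, 467e709, 4e86d60, 5d93abe, 63aec13, 7ebaf3f, 7f6879a, 905508c, 9935eac, 9b0ccf3, beadf61, bff5215, d24528e, d662d64, eb96ee7, fc0c227}.
Reachable from 467e709: {2de1bdc, 378fdd1, 467e709, 4e86d60, 5d93abe, 7ebaf3f, 7f6879a, 905508c, 9935eac, 9b0ccf3, beadf61, bff5215, d24528e, d662d64, eb96ee7, fc0c227}.
In 63aec13's history but not 467e709's: {63aec13} — 1 commit.

1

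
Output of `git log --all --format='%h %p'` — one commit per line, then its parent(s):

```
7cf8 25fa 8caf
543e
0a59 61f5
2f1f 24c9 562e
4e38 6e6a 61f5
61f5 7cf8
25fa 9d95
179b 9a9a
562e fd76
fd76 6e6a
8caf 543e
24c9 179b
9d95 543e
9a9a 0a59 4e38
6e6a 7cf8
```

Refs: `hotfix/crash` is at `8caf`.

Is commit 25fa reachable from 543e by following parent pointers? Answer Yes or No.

No

Ancestors of 543e: {543e}.
25fa is not in that set, so it is not an ancestor of 543e.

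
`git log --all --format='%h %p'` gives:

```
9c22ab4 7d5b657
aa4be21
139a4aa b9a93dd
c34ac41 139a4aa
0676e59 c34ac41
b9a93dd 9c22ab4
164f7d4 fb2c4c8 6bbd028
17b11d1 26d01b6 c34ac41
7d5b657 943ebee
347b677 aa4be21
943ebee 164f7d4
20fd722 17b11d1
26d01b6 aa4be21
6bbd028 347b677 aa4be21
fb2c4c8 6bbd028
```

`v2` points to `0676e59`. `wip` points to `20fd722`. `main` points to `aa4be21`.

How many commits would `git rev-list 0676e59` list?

12

Walking parent pointers from 0676e59: reachable set = {0676e59, 139a4aa, 164f7d4, 347b677, 6bbd028, 7d5b657, 943ebee, 9c22ab4, aa4be21, b9a93dd, c34ac41, fb2c4c8}.
That is 12 commits.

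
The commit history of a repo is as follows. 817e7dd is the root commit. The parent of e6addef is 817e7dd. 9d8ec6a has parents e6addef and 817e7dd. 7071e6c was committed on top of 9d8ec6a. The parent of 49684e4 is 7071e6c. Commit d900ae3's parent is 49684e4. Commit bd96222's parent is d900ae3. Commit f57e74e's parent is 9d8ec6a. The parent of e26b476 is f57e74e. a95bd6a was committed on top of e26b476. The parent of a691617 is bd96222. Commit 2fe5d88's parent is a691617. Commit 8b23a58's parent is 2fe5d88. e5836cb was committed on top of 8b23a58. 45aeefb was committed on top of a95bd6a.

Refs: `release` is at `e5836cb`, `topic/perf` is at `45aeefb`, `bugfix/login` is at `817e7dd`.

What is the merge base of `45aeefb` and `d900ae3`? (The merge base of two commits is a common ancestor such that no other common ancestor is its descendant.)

9d8ec6a

Ancestors of 45aeefb: {45aeefb, 817e7dd, 9d8ec6a, a95bd6a, e26b476, e6addef, f57e74e}.
Ancestors of d900ae3: {49684e4, 7071e6c, 817e7dd, 9d8ec6a, d900ae3, e6addef}.
Common ancestors: {817e7dd, 9d8ec6a, e6addef}.
Among these, 9d8ec6a is not an ancestor of any other common ancestor — it is the merge base.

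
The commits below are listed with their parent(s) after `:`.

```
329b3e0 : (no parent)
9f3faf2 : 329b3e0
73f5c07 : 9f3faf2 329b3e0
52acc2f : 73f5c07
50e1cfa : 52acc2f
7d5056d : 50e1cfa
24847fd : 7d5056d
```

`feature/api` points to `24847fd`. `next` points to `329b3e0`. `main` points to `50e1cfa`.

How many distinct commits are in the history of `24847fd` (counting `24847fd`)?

7

Walking parent pointers from 24847fd: reachable set = {24847fd, 329b3e0, 50e1cfa, 52acc2f, 73f5c07, 7d5056d, 9f3faf2}.
That is 7 commits.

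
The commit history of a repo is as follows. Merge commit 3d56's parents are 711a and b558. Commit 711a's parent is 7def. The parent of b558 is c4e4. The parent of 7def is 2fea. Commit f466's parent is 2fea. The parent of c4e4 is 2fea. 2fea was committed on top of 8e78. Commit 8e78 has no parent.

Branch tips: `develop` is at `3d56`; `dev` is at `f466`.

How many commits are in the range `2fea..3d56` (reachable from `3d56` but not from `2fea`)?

Reachable from 3d56: {2fea, 3d56, 711a, 7def, 8e78, b558, c4e4}.
Reachable from 2fea: {2fea, 8e78}.
In 3d56's history but not 2fea's: {3d56, 711a, 7def, b558, c4e4} — 5 commits.

5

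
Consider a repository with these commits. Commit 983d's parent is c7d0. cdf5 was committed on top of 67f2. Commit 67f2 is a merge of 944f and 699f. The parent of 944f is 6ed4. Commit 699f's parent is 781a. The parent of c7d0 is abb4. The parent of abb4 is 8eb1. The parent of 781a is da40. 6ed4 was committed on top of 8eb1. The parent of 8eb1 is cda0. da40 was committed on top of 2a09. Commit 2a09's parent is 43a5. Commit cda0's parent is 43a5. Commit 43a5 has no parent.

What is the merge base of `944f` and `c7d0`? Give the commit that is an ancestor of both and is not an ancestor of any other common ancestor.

8eb1

Ancestors of 944f: {43a5, 6ed4, 8eb1, 944f, cda0}.
Ancestors of c7d0: {43a5, 8eb1, abb4, c7d0, cda0}.
Common ancestors: {43a5, 8eb1, cda0}.
Among these, 8eb1 is not an ancestor of any other common ancestor — it is the merge base.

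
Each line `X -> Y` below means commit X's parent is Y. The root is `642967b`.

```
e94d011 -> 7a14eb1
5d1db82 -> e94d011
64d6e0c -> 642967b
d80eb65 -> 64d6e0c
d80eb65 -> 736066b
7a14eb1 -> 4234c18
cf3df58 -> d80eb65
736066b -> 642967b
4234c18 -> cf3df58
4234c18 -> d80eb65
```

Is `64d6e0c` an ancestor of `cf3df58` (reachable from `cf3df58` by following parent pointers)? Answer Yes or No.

Yes

Ancestors of cf3df58 (commits reachable by following parents): {642967b, 64d6e0c, 736066b, cf3df58, d80eb65}.
64d6e0c is in that set, so it is an ancestor of cf3df58.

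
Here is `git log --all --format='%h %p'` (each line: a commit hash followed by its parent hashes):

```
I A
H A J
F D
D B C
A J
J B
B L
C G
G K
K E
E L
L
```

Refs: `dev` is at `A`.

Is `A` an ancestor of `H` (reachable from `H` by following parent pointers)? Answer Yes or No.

Yes

Ancestors of H (commits reachable by following parents): {A, B, H, J, L}.
A is in that set, so it is an ancestor of H.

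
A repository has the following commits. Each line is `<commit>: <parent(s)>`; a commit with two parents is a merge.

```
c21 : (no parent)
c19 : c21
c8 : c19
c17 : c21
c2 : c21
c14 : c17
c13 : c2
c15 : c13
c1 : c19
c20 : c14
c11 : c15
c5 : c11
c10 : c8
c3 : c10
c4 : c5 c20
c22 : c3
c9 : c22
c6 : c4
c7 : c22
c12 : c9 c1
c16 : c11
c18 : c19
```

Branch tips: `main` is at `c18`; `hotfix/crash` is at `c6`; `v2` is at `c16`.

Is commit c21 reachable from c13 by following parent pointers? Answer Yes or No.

Yes

Ancestors of c13 (commits reachable by following parents): {c13, c2, c21}.
c21 is in that set, so it is an ancestor of c13.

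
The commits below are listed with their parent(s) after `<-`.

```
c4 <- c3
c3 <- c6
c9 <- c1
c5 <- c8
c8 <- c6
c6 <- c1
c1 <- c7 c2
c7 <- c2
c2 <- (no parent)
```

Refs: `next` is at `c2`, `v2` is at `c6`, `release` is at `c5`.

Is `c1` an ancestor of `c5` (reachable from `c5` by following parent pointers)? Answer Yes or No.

Yes

Ancestors of c5 (commits reachable by following parents): {c1, c2, c5, c6, c7, c8}.
c1 is in that set, so it is an ancestor of c5.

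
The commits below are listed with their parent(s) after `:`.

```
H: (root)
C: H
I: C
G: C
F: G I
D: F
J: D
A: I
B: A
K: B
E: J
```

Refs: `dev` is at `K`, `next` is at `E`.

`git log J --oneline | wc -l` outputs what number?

Walking parent pointers from J: reachable set = {C, D, F, G, H, I, J}.
That is 7 commits.

7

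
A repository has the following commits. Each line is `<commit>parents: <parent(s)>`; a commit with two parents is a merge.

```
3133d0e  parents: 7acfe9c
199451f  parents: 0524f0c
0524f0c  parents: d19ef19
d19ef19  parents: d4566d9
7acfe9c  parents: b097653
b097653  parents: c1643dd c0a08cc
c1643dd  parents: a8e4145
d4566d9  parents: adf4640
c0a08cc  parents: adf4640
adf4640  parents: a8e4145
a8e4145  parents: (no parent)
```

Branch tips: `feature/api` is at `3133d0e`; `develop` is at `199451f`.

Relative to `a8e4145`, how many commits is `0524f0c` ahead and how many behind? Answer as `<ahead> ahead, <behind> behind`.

4 ahead, 0 behind

Reachable from 0524f0c: {0524f0c, a8e4145, adf4640, d19ef19, d4566d9}.
Reachable from a8e4145: {a8e4145}.
Only in 0524f0c's history (ahead): {0524f0c, adf4640, d19ef19, d4566d9} — 4.
Only in a8e4145's history (behind): {} — 0.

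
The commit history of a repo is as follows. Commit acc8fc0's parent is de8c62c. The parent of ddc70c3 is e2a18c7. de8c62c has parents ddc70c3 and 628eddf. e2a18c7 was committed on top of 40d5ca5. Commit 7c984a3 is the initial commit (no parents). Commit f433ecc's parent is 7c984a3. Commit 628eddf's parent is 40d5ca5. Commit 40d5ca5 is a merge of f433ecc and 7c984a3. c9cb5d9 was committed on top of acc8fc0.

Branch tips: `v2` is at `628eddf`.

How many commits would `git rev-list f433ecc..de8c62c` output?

5

Reachable from de8c62c: {40d5ca5, 628eddf, 7c984a3, ddc70c3, de8c62c, e2a18c7, f433ecc}.
Reachable from f433ecc: {7c984a3, f433ecc}.
In de8c62c's history but not f433ecc's: {40d5ca5, 628eddf, ddc70c3, de8c62c, e2a18c7} — 5 commits.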